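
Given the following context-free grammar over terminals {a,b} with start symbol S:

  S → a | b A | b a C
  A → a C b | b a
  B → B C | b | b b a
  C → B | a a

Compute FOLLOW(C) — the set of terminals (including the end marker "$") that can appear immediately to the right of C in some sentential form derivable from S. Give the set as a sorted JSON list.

Compute FIRST by fixpoint:
round 1:
  A via A→a C b: +{a}
  A via A→b a: +{b}
  B via B→b: +{b}
  C via C→B: +{b}
  C via C→a a: +{a}
  S via S→a: +{a}
  S via S→b A: +{b}
  FIRST[S]={a,b}  FIRST[A]={a,b}  FIRST[B]={b}  FIRST[C]={a,b}
round 2: done
  FIRST[S]={a,b}  FIRST[A]={a,b}  FIRST[B]={b}  FIRST[C]={a,b}

Compute FOLLOW by fixpoint:
seed FOLLOW(S) with $
iter 1:
  A→a C b: FOLLOW(C) ⊇ FIRST(b) = {b}; new: +{b}
  B→B C: FOLLOW(B) ⊇ FIRST(C) = {a,b}; new: +{a,b}
  B→B C: FOLLOW(C) ⊇ FOLLOW(B) ⊇ {a,b}; new: +{a}
  S→b A: FOLLOW(A) ⊇ FOLLOW(S) ⊇ {$}; new: +{$}
  S→b a C: FOLLOW(C) ⊇ FOLLOW(S) ⊇ {$}; new: +{$}
  FOLLOW[S]={$}  FOLLOW[A]={$}  FOLLOW[B]={a,b}  FOLLOW[C]={$,a,b}
iter 2:
  C→B: FOLLOW(B) ⊇ FOLLOW(C) ⊇ {$,a,b}; new: +{$}
  FOLLOW[S]={$}  FOLLOW[A]={$}  FOLLOW[B]={$,a,b}  FOLLOW[C]={$,a,b}
iter 3: done
  FOLLOW[S]={$}  FOLLOW[A]={$}  FOLLOW[B]={$,a,b}  FOLLOW[C]={$,a,b}

FOLLOW(C) = ["$", "a", "b"]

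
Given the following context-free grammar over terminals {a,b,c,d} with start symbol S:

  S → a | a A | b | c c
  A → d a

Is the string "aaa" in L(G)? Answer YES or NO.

CNF form of G:
  S -> T1 A | T2 T2 | a | b
  A -> T0 T1
  T0 -> d
  T1 -> a
  T2 -> c

Fill CYK table bottom-up:
  cell(0,0) a: {S,T1}  orig:{S}
  cell(1,1) a: {S,T1}  orig:{S}
  cell(2,2) a: {S,T1}  orig:{S}
  cell(0,1) aa: ∅
  cell(1,2) aa: ∅
  cell(0,2) aaa: ∅

S ∉ T[0,2] ⇒ NO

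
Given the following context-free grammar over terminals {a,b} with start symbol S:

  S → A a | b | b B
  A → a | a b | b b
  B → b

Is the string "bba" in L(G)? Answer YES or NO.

CNF form of G:
  S -> A T0 | T1 B | b
  A -> T0 T1 | T1 T1 | a
  B -> b
  T0 -> a
  T1 -> b

CYK table (by increasing span):
  T[0,0] 'b' = {B,S,T1}  orig:{B,S}
  T[1,1] 'b' = {B,S,T1}  orig:{B,S}
  T[2,2] 'a' = {A,T0}  orig:{A}
  T[0,1] 'bb' = {A,S}
  T[1,2] 'ba' = ∅
  T[0,2] 'bba' = {S}

S ∈ T[0,2] ⇒ YES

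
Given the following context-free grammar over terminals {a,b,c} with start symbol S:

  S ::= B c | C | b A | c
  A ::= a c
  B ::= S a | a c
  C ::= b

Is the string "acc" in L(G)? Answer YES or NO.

Convert to CNF:
  S -> B T1 | T2 A | b | c
  A -> T0 T1
  B -> S T0 | T0 T1
  C -> b
  T0 -> a
  T1 -> c
  T2 -> b

CYK fill:
  [0..0]={T0}  "a"  orig:{}
  [1..1]={S,T1}  "c"  orig:{S}
  [2..2]={S,T1}  "c"  orig:{S}
  [0..1]={A,B}  "ac"
  [1..2]=∅  "cc"
  [0..2]={S}  "acc"

S ∈ T[0,2] ⇒ YES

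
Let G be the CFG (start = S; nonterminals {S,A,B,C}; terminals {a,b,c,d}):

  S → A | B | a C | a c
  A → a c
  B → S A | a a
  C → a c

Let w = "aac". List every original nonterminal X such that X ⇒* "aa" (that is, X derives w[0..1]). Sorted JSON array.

CNF form of G:
  S -> S A | T0 C | T0 T0 | T0 T1
  A -> T0 T1
  B -> S A | T0 T0
  C -> T0 T1
  T0 -> a
  T1 -> c

CYK fill (cells [i..j] with 0 ≤ i ≤ j ≤ 1 only):
  [0..0]={T0}  "a"  orig:{}
  [1..1]={T0}  "a"  orig:{}
  [0..1]={B,S}  "aa"

Original NTs in T[0,1] deriving "aa": ["B", "S"]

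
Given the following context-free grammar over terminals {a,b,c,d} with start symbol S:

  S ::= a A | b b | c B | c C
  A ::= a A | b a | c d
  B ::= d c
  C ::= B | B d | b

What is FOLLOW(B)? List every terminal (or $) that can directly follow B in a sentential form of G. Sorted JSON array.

Compute FIRST by fixpoint:
pass 1:
  A via A→a A: +{a}
  A via A→b a: +{b}
  A via A→c d: +{c}
  B via B→d c: +{d}
  C via C→B: +{d}
  C via C→b: +{b}
  S via S→a A: +{a}
  S via S→b b: +{b}
  S via S→c B: +{c}
  S: {a,b,c}  A: {a,b,c}  B: {d}  C: {b,d}
pass 2: — fixpoint
  S: {a,b,c}  A: {a,b,c}  B: {d}  C: {b,d}

Compute FOLLOW by fixpoint:
initialize: $ ∈ FOLLOW(S)
iter 1:
  C→B d: FOLLOW(B) ⊇ FIRST(d) = {d}; new: +{d}
  S→a A: FOLLOW(A) ⊇ FOLLOW(S) ⊇ {$}; new: +{$}
  S→c B: FOLLOW(B) ⊇ FOLLOW(S) ⊇ {$}; new: +{$}
  S→c C: FOLLOW(C) ⊇ FOLLOW(S) ⊇ {$}; new: +{$}
  FOLLOW(S)={$}  FOLLOW(A)={$}  FOLLOW(B)={$,d}  FOLLOW(C)={$}
iter 2: — fixpoint
  FOLLOW(S)={$}  FOLLOW(A)={$}  FOLLOW(B)={$,d}  FOLLOW(C)={$}

FOLLOW(B) = ["$", "d"]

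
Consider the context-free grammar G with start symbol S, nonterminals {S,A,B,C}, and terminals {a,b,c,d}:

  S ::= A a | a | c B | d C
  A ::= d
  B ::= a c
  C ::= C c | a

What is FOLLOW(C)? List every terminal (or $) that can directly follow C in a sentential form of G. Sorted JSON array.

FIRST sets, iterate to fixpoint:
round 1:
  A via A→d: +{d}
  B via B→a c: +{a}
  C via C→a: +{a}
  S via S→A a: +{d}
  S via S→a: +{a}
  S via S→c B: +{c}
  FIRST[S]={a,c,d}  FIRST[A]={d}  FIRST[B]={a}  FIRST[C]={a}
round 2: (stable)
  FIRST[S]={a,c,d}  FIRST[A]={d}  FIRST[B]={a}  FIRST[C]={a}

FOLLOW iteration:
initialize: $ ∈ FOLLOW(S)
iter 1:
  C→C c: FOLLOW(C) ⊇ FIRST(c) = {c}; new: +{c}
  S→A a: FOLLOW(A) ⊇ FIRST(a) = {a}; new: +{a}
  S→c B: FOLLOW(B) ⊇ FOLLOW(S) ⊇ {$}; new: +{$}
  S→d C: FOLLOW(C) ⊇ FOLLOW(S) ⊇ {$}; new: +{$}
  S: {$}  A: {a}  B: {$}  C: {$,c}
iter 2: (no change)
  S: {$}  A: {a}  B: {$}  C: {$,c}

FOLLOW(C) = ["$", "c"]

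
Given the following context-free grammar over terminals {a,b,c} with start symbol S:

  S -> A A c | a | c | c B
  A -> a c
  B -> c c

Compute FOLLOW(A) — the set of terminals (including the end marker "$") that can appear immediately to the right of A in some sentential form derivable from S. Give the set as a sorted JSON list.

Compute FIRST by fixpoint:
iter 1:
  A via A→a c: +{a}
  B via B→c c: +{c}
  S via S→A A c: +{a}
  S via S→c: +{c}
  S: {a,c}  A: {a}  B: {c}
iter 2: — fixpoint
  S: {a,c}  A: {a}  B: {c}

Compute FOLLOW by fixpoint:
seed FOLLOW(S) with $
pass 1:
  S→A A c: FOLLOW(A) ⊇ FIRST(A) = {a}; new: +{a}
  S→A A c: FOLLOW(A) ⊇ FIRST(c) = {c}; new: +{c}
  S→c B: FOLLOW(B) ⊇ FOLLOW(S) ⊇ {$}; new: +{$}
  FOLLOW(S)={$}  FOLLOW(A)={a,c}  FOLLOW(B)={$}
pass 2: done
  FOLLOW(S)={$}  FOLLOW(A)={a,c}  FOLLOW(B)={$}

FOLLOW(A) = ["a", "c"]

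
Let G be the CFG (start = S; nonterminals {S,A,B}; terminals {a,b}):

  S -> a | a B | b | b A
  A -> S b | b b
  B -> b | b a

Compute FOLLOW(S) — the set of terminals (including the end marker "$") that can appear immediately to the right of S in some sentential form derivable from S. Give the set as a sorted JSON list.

Compute FIRST by fixpoint:
iter 1:
  A via A→b b: +{b}
  B via B→b: +{b}
  S via S→a: +{a}
  S via S→b: +{b}
  FIRST[S]={a,b}  FIRST[A]={b}  FIRST[B]={b}
iter 2:
  A via A→S b: +{a}
  FIRST[S]={a,b}  FIRST[A]={a,b}  FIRST[B]={b}
iter 3: (stable)
  FIRST[S]={a,b}  FIRST[A]={a,b}  FIRST[B]={b}

FOLLOW sets:
initialize: $ ∈ FOLLOW(S)
[1]
  A→S b: FOLLOW(S) ⊇ FIRST(b) = {b}; new: +{b}
  S→a B: FOLLOW(B) ⊇ FOLLOW(S) ⊇ {$,b}; new: +{$,b}
  S→b A: FOLLOW(A) ⊇ FOLLOW(S) ⊇ {$,b}; new: +{$,b}
  FOLLOW(S)={$,b}  FOLLOW(A)={$,b}  FOLLOW(B)={$,b}
[2] done
  FOLLOW(S)={$,b}  FOLLOW(A)={$,b}  FOLLOW(B)={$,b}

FOLLOW(S) = ["$", "b"]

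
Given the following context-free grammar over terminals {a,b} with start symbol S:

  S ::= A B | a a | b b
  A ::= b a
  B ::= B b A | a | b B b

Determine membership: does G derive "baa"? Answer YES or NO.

CNF form of G:
  S -> A B | T0 T0 | T1 T1
  A -> T0 T1
  B -> B X2 | T0 X3 | a
  T0 -> b
  T1 -> a
  X2 -> T0 A
  X3 -> B T0

CYK table (by increasing span):
  [0..0]={T0}  "b"  orig:{}
  [1..1]={B,T1}  "a"  orig:{B}
  [2..2]={B,T1}  "a"  orig:{B}
  [0..1]={A}  "ba"
  [1..2]={S}  "aa"
  [0..2]={S}  "baa"

S ∈ T[0,2] ⇒ YES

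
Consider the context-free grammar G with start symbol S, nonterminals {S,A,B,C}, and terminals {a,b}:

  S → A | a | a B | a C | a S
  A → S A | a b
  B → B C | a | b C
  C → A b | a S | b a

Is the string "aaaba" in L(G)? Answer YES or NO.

Convert to CNF:
  S -> S A | T0 B | T0 C | T0 S | T0 T1 | a
  A -> S A | T0 T1
  B -> B C | T1 C | a
  C -> A T1 | T0 S | T1 T0
  T0 -> a
  T1 -> b

CYK fill:
  T[0,0] 'a' = {B,S,T0}  orig:{B,S}
  T[1,1] 'a' = {B,S,T0}  orig:{B,S}
  T[2,2] 'a' = {B,S,T0}  orig:{B,S}
  T[3,3] 'b' = {T1}  orig:{}
  T[4,4] 'a' = {B,S,T0}  orig:{B,S}
  T[0,1] 'aa' = {C,S}
  T[1,2] 'aa' = {C,S}
  T[2,3] 'ab' = {A,S}
  T[3,4] 'ba' = {C}
  T[0,2] 'aaa' = {B,C,S}
  T[1,3] 'aab' = {A,C,S}
  T[2,4] 'aba' = {B,S}
  T[0,3] 'aaab' = {A,B,C,S}
  T[1,4] 'aaba' = {C,S}
  T[0,4] 'aaaba' = {B,C,S}

S ∈ T[0,4] ⇒ YES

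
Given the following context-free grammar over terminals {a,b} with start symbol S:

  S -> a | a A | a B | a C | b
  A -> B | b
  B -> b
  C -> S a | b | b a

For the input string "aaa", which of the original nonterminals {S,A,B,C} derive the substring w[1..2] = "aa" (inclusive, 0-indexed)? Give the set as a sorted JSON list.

Convert to CNF:
  S -> T0 A | T0 B | T0 C | a | b
  A -> b
  B -> b
  C -> S T0 | T1 T0 | b
  T0 -> a
  T1 -> b

CYK table (by increasing span) (cells [i..j] with 1 ≤ i ≤ j ≤ 2 only):
  [1..1]={S,T0}  "a"  orig:{S}
  [2..2]={S,T0}  "a"  orig:{S}
  [1..2]={C}  "aa"

Original NTs in T[1,2] deriving "aa": ["C"]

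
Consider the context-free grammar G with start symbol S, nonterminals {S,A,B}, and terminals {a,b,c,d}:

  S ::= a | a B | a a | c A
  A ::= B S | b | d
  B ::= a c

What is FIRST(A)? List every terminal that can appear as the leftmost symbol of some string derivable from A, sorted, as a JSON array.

Compute FIRST by fixpoint:
round 1:
  A via A→b: +{b}
  A via A→d: +{d}
  B via B→a c: +{a}
  S via S→a: +{a}
  S via S→c A: +{c}
  S: {a,c}  A: {b,d}  B: {a}
round 2:
  A via A→B S: +{a}
  S: {a,c}  A: {a,b,d}  B: {a}
round 3: (no change)
  S: {a,c}  A: {a,b,d}  B: {a}

FIRST(A) = ["a", "b", "d"]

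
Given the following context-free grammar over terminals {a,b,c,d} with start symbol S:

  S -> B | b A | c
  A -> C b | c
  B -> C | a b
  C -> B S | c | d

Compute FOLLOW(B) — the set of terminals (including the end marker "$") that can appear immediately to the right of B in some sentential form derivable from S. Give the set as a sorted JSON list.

FIRST sets, iterate to fixpoint:
iter 1:
  A via A→c: +{c}
  B via B→a b: +{a}
  C via C→B S: +{a}
  C via C→c: +{c}
  C via C→d: +{d}
  S via S→B: +{a}
  S via S→b A: +{b}
  S via S→c: +{c}
  S: {a,b,c}  A: {c}  B: {a}  C: {a,c,d}
iter 2:
  A via A→C b: +{a,d}
  B via B→C: +{c,d}
  S via S→B: +{d}
  S: {a,b,c,d}  A: {a,c,d}  B: {a,c,d}  C: {a,c,d}
iter 3: — fixpoint
  S: {a,b,c,d}  A: {a,c,d}  B: {a,c,d}  C: {a,c,d}

FOLLOW sets:
seed FOLLOW(S) with $
round 1:
  A→C b: FOLLOW(C) ⊇ FIRST(b) = {b}; new: +{b}
  C→B S: FOLLOW(B) ⊇ FIRST(S) = {a,b,c,d}; new: +{a,b,c,d}
  C→B S: FOLLOW(S) ⊇ FOLLOW(C) ⊇ {b}; new: +{b}
  S→B: FOLLOW(B) ⊇ FOLLOW(S) ⊇ {$,b}; new: +{$}
  S→b A: FOLLOW(A) ⊇ FOLLOW(S) ⊇ {$,b}; new: +{$,b}
  FOLLOW(S)={$,b}  FOLLOW(A)={$,b}  FOLLOW(B)={$,a,b,c,d}  FOLLOW(C)={b}
round 2:
  B→C: FOLLOW(C) ⊇ FOLLOW(B) ⊇ {$,a,b,c,d}; new: +{$,a,c,d}
  C→B S: FOLLOW(S) ⊇ FOLLOW(C) ⊇ {$,a,b,c,d}; new: +{a,c,d}
  S→b A: FOLLOW(A) ⊇ FOLLOW(S) ⊇ {$,a,b,c,d}; new: +{a,c,d}
  FOLLOW(S)={$,a,b,c,d}  FOLLOW(A)={$,a,b,c,d}  FOLLOW(B)={$,a,b,c,d}  FOLLOW(C)={$,a,b,c,d}
round 3: — fixpoint
  FOLLOW(S)={$,a,b,c,d}  FOLLOW(A)={$,a,b,c,d}  FOLLOW(B)={$,a,b,c,d}  FOLLOW(C)={$,a,b,c,d}

FOLLOW(B) = ["$", "a", "b", "c", "d"]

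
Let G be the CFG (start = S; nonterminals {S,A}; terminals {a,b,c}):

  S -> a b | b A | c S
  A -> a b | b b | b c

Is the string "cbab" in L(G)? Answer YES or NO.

Convert to CNF:
  S -> T0 T1 | T1 A | T2 S
  A -> T0 T1 | T1 T1 | T1 T2
  T0 -> a
  T1 -> b
  T2 -> c

Fill CYK table bottom-up:
  [0..0]={T2}  "c"  orig:{}
  [1..1]={T1}  "b"  orig:{}
  [2..2]={T0}  "a"  orig:{}
  [3..3]={T1}  "b"  orig:{}
  [0..1]=∅  "cb"
  [1..2]=∅  "ba"
  [2..3]={A,S}  "ab"
  [0..2]=∅  "cba"
  [1..3]={S}  "bab"
  [0..3]={S}  "cbab"

S ∈ T[0,3] ⇒ YES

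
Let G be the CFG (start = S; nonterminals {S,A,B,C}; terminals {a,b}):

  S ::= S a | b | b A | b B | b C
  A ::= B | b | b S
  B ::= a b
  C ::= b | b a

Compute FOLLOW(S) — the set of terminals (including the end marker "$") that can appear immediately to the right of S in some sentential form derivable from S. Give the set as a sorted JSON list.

Compute FIRST by fixpoint:
[1]
  A via A→b: +{b}
  B via B→a b: +{a}
  C via C→b: +{b}
  S via S→b: +{b}
  FIRST(S)={b}  FIRST(A)={b}  FIRST(B)={a}  FIRST(C)={b}
[2]
  A via A→B: +{a}
  FIRST(S)={b}  FIRST(A)={a,b}  FIRST(B)={a}  FIRST(C)={b}
[3] — fixpoint
  FIRST(S)={b}  FIRST(A)={a,b}  FIRST(B)={a}  FIRST(C)={b}

Compute FOLLOW by fixpoint:
initialize: $ ∈ FOLLOW(S)
iter 1:
  S→S a: FOLLOW(S) ⊇ FIRST(a) = {a}; new: +{a}
  S→b A: FOLLOW(A) ⊇ FOLLOW(S) ⊇ {$,a}; new: +{$,a}
  S→b B: FOLLOW(B) ⊇ FOLLOW(S) ⊇ {$,a}; new: +{$,a}
  S→b C: FOLLOW(C) ⊇ FOLLOW(S) ⊇ {$,a}; new: +{$,a}
  FOLLOW[S]={$,a}  FOLLOW[A]={$,a}  FOLLOW[B]={$,a}  FOLLOW[C]={$,a}
iter 2: (stable)
  FOLLOW[S]={$,a}  FOLLOW[A]={$,a}  FOLLOW[B]={$,a}  FOLLOW[C]={$,a}

FOLLOW(S) = ["$", "a"]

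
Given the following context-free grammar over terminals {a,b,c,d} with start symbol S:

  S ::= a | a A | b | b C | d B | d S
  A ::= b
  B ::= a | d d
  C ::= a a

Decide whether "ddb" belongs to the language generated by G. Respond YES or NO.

CNF form of G:
  S -> T0 B | T0 S | T1 A | T2 C | a | b
  A -> b
  B -> T0 T0 | a
  C -> T1 T1
  T0 -> d
  T1 -> a
  T2 -> b

CYK fill:
  T[0,0] 'd' = {T0}  orig:{}
  T[1,1] 'd' = {T0}  orig:{}
  T[2,2] 'b' = {A,S,T2}  orig:{A,S}
  T[0,1] 'dd' = {B}
  T[1,2] 'db' = {S}
  T[0,2] 'ddb' = {S}

S ∈ T[0,2] ⇒ YES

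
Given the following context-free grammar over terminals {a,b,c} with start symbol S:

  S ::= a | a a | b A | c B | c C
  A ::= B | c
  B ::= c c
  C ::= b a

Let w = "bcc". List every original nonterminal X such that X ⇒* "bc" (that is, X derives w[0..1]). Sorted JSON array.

CNF form of G:
  S -> T0 B | T0 C | T1 A | T2 T2 | a
  A -> T0 T0 | c
  B -> T0 T0
  C -> T1 T2
  T0 -> c
  T1 -> b
  T2 -> a

CYK fill, restricted to cells inside w[0..1]:
  cell(0,0) b: {T1}  orig:{}
  cell(1,1) c: {A,T0}  orig:{A}
  cell(0,1) bc: {S}

Original NTs in T[0,1] deriving "bc": ["S"]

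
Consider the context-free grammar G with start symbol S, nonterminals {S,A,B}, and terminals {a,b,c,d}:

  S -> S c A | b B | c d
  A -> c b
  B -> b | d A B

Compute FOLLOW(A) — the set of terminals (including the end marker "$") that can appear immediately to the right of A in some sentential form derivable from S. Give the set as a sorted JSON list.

FIRST iteration:
pass 1:
  A via A→c b: +{c}
  B via B→b: +{b}
  B via B→d A B: +{d}
  S via S→b B: +{b}
  S via S→c d: +{c}
  FIRST(S)={b,c}  FIRST(A)={c}  FIRST(B)={b,d}
pass 2: done
  FIRST(S)={b,c}  FIRST(A)={c}  FIRST(B)={b,d}

FOLLOW iteration:
FOLLOW(S) := {$}
pass 1:
  B→d A B: FOLLOW(A) ⊇ FIRST(B) = {b,d}; new: +{b,d}
  S→S c A: FOLLOW(S) ⊇ FIRST(c) = {c}; new: +{c}
  S→S c A: FOLLOW(A) ⊇ FOLLOW(S) ⊇ {$,c}; new: +{$,c}
  S→b B: FOLLOW(B) ⊇ FOLLOW(S) ⊇ {$,c}; new: +{$,c}
  FOLLOW[S]={$,c}  FOLLOW[A]={$,b,c,d}  FOLLOW[B]={$,c}
pass 2: done
  FOLLOW[S]={$,c}  FOLLOW[A]={$,b,c,d}  FOLLOW[B]={$,c}

FOLLOW(A) = ["$", "b", "c", "d"]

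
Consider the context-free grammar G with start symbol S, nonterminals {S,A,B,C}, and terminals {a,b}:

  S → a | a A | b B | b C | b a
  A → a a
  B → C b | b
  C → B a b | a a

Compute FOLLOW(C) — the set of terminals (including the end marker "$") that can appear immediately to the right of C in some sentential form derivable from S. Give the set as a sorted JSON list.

Compute FIRST by fixpoint:
iter 1:
  A via A→a a: +{a}
  B via B→b: +{b}
  C via C→B a b: +{b}
  C via C→a a: +{a}
  S via S→a: +{a}
  S via S→b B: +{b}
  FIRST(S)={a,b}  FIRST(A)={a}  FIRST(B)={b}  FIRST(C)={a,b}
iter 2:
  B via B→C b: +{a}
  FIRST(S)={a,b}  FIRST(A)={a}  FIRST(B)={a,b}  FIRST(C)={a,b}
iter 3: done
  FIRST(S)={a,b}  FIRST(A)={a}  FIRST(B)={a,b}  FIRST(C)={a,b}

FOLLOW sets:
initialize: $ ∈ FOLLOW(S)
[1]
  B→C b: FOLLOW(C) ⊇ FIRST(b) = {b}; new: +{b}
  C→B a b: FOLLOW(B) ⊇ FIRST(a) = {a}; new: +{a}
  S→a A: FOLLOW(A) ⊇ FOLLOW(S) ⊇ {$}; new: +{$}
  S→b B: FOLLOW(B) ⊇ FOLLOW(S) ⊇ {$}; new: +{$}
  S→b C: FOLLOW(C) ⊇ FOLLOW(S) ⊇ {$}; new: +{$}
  FOLLOW(S)={$}  FOLLOW(A)={$}  FOLLOW(B)={$,a}  FOLLOW(C)={$,b}
[2] done
  FOLLOW(S)={$}  FOLLOW(A)={$}  FOLLOW(B)={$,a}  FOLLOW(C)={$,b}

FOLLOW(C) = ["$", "b"]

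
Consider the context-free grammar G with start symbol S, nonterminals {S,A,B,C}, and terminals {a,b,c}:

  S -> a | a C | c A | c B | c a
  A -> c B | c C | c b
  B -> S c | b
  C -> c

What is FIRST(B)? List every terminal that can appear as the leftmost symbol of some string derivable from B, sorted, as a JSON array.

FIRST iteration:
pass 1:
  A via A→c B: +{c}
  B via B→b: +{b}
  C via C→c: +{c}
  S via S→a: +{a}
  S via S→c A: +{c}
  FIRST[S]={a,c}  FIRST[A]={c}  FIRST[B]={b}  FIRST[C]={c}
pass 2:
  B via B→S c: +{a,c}
  FIRST[S]={a,c}  FIRST[A]={c}  FIRST[B]={a,b,c}  FIRST[C]={c}
pass 3: (stable)
  FIRST[S]={a,c}  FIRST[A]={c}  FIRST[B]={a,b,c}  FIRST[C]={c}

FIRST(B) = ["a", "b", "c"]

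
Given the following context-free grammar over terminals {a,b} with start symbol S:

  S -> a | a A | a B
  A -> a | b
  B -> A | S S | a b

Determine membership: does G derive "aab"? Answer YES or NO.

Convert to CNF:
  S -> T0 A | T0 B | a
  A -> a | b
  B -> S S | T0 T1 | a | b
  T0 -> a
  T1 -> b

Fill CYK table bottom-up:
  cell(0,0) a: {A,B,S,T0}  orig:{A,B,S}
  cell(1,1) a: {A,B,S,T0}  orig:{A,B,S}
  cell(2,2) b: {A,B,T1}  orig:{A,B}
  cell(0,1) aa: {B,S}
  cell(1,2) ab: {B,S}
  cell(0,2) aab: {B,S}

S ∈ T[0,2] ⇒ YES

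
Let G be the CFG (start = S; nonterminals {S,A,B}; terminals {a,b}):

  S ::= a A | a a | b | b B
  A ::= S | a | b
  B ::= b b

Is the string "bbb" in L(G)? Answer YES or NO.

Convert to CNF:
  S -> T0 A | T0 T0 | T1 B | b
  A -> T0 A | T0 T0 | T1 B | a | b
  B -> T1 T1
  T0 -> a
  T1 -> b

CYK fill:
  cell(0,0) b: {A,S,T1}  orig:{A,S}
  cell(1,1) b: {A,S,T1}  orig:{A,S}
  cell(2,2) b: {A,S,T1}  orig:{A,S}
  cell(0,1) bb: {B}
  cell(1,2) bb: {B}
  cell(0,2) bbb: {A,S}

S ∈ T[0,2] ⇒ YES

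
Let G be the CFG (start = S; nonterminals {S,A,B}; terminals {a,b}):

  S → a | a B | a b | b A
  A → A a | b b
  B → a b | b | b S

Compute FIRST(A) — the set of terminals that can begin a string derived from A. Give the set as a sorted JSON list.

FIRST iteration:
round 1:
  A via A→b b: +{b}
  B via B→a b: +{a}
  B via B→b: +{b}
  S via S→a: +{a}
  S via S→b A: +{b}
  S: {a,b}  A: {b}  B: {a,b}
round 2: (no change)
  S: {a,b}  A: {b}  B: {a,b}

FIRST(A) = ["b"]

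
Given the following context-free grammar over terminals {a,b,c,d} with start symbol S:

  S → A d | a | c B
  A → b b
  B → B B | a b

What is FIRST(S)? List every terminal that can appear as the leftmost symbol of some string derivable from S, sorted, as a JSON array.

FIRST iteration:
iter 1:
  A via A→b b: +{b}
  B via B→a b: +{a}
  S via S→A d: +{b}
  S via S→a: +{a}
  S via S→c B: +{c}
  FIRST(S)={a,b,c}  FIRST(A)={b}  FIRST(B)={a}
iter 2: (no change)
  FIRST(S)={a,b,c}  FIRST(A)={b}  FIRST(B)={a}

FIRST(S) = ["a", "b", "c"]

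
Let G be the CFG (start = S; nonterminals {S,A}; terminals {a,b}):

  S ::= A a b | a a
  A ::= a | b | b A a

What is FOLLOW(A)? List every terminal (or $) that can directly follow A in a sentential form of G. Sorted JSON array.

FIRST sets, iterate to fixpoint:
round 1:
  A via A→a: +{a}
  A via A→b: +{b}
  S via S→A a b: +{a,b}
  FIRST[S]={a,b}  FIRST[A]={a,b}
round 2: (no change)
  FIRST[S]={a,b}  FIRST[A]={a,b}

FOLLOW iteration:
FOLLOW(S) := {$}
iter 1:
  A→b A a: FOLLOW(A) ⊇ FIRST(a) = {a}; new: +{a}
  S: {$}  A: {a}
iter 2: — fixpoint
  S: {$}  A: {a}

FOLLOW(A) = ["a"]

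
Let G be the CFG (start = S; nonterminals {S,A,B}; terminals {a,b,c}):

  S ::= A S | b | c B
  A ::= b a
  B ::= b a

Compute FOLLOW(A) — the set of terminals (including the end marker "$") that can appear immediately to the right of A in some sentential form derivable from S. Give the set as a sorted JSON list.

Compute FIRST by fixpoint:
pass 1:
  A via A→b a: +{b}
  B via B→b a: +{b}
  S via S→A S: +{b}
  S via S→c B: +{c}
  FIRST[S]={b,c}  FIRST[A]={b}  FIRST[B]={b}
pass 2: (stable)
  FIRST[S]={b,c}  FIRST[A]={b}  FIRST[B]={b}

Compute FOLLOW by fixpoint:
initialize: $ ∈ FOLLOW(S)
iter 1:
  S→A S: FOLLOW(A) ⊇ FIRST(S) = {b,c}; new: +{b,c}
  S→c B: FOLLOW(B) ⊇ FOLLOW(S) ⊇ {$}; new: +{$}
  FOLLOW(S)={$}  FOLLOW(A)={b,c}  FOLLOW(B)={$}
iter 2: (stable)
  FOLLOW(S)={$}  FOLLOW(A)={b,c}  FOLLOW(B)={$}

FOLLOW(A) = ["b", "c"]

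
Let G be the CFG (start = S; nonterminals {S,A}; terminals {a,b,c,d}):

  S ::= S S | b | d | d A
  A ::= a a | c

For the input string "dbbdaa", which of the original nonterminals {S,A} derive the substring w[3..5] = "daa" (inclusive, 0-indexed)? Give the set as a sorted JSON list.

Convert to CNF:
  S -> S S | T1 A | b | d
  A -> T0 T0 | c
  T0 -> a
  T1 -> d

Fill CYK table bottom-up — only the sub-triangle for w[3..5]:
  cell(3,3) d: {S,T1}  orig:{S}
  cell(4,4) a: {T0}  orig:{}
  cell(5,5) a: {T0}  orig:{}
  cell(3,4) da: ∅
  cell(4,5) aa: {A}
  cell(3,5) daa: {S}

Original NTs in T[3,5] deriving "daa": ["S"]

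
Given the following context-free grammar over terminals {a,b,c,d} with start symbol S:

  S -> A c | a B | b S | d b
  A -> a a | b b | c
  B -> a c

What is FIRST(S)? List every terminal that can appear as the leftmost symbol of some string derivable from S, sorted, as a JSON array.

FIRST iteration:
[1]
  A via A→a a: +{a}
  A via A→b b: +{b}
  A via A→c: +{c}
  B via B→a c: +{a}
  S via S→A c: +{a,b,c}
  S via S→d b: +{d}
  FIRST[S]={a,b,c,d}  FIRST[A]={a,b,c}  FIRST[B]={a}
[2] (stable)
  FIRST[S]={a,b,c,d}  FIRST[A]={a,b,c}  FIRST[B]={a}

FIRST(S) = ["a", "b", "c", "d"]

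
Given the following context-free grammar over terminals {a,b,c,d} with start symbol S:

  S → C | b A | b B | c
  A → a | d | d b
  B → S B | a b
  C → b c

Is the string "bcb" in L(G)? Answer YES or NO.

CNF form of G:
  S -> T1 A | T1 B | T1 T3 | c
  A -> T0 T1 | a | d
  B -> S B | T2 T1
  C -> T1 T3
  T0 -> d
  T1 -> b
  T2 -> a
  T3 -> c

CYK fill:
  T[0,0] 'b' = {T1}  orig:{}
  T[1,1] 'c' = {S,T3}  orig:{S}
  T[2,2] 'b' = {T1}  orig:{}
  T[0,1] 'bc' = {C,S}
  T[1,2] 'cb' = ∅
  T[0,2] 'bcb' = ∅

S ∉ T[0,2] ⇒ NO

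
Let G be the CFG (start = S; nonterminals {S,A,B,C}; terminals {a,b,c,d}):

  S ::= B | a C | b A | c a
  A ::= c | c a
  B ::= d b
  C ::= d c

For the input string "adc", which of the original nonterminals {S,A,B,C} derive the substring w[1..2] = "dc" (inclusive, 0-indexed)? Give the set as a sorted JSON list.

CNF form of G:
  S -> T0 T1 | T1 C | T2 T3 | T3 A
  A -> T0 T1 | c
  B -> T2 T3
  C -> T2 T0
  T0 -> c
  T1 -> a
  T2 -> d
  T3 -> b

CYK fill — only the sub-triangle for w[1..2]:
  T[1,1] 'd' = {T2}  orig:{}
  T[2,2] 'c' = {A,T0}  orig:{A}
  T[1,2] 'dc' = {C}

Original NTs in T[1,2] deriving "dc": ["C"]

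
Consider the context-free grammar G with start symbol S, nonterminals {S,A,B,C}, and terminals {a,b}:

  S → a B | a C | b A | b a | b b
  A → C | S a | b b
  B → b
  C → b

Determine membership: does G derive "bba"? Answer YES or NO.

CNF form of G:
  S -> T0 B | T0 C | T1 A | T1 T0 | T1 T1
  A -> S T0 | T1 T1 | b
  B -> b
  C -> b
  T0 -> a
  T1 -> b

CYK table (by increasing span):
  [0..0]={A,B,C,T1}  "b"  orig:{A,B,C}
  [1..1]={A,B,C,T1}  "b"  orig:{A,B,C}
  [2..2]={T0}  "a"  orig:{}
  [0..1]={A,S}  "bb"
  [1..2]={S}  "ba"
  [0..2]={A}  "bba"

S ∉ T[0,2] ⇒ NO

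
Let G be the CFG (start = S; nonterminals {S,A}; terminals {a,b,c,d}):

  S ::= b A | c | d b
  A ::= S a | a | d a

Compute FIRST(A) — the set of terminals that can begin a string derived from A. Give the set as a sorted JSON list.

FIRST iteration:
iter 1:
  A via A→a: +{a}
  A via A→d a: +{d}
  S via S→b A: +{b}
  S via S→c: +{c}
  S via S→d b: +{d}
  FIRST(S)={b,c,d}  FIRST(A)={a,d}
iter 2:
  A via A→S a: +{b,c}
  FIRST(S)={b,c,d}  FIRST(A)={a,b,c,d}
iter 3: (stable)
  FIRST(S)={b,c,d}  FIRST(A)={a,b,c,d}

FIRST(A) = ["a", "b", "c", "d"]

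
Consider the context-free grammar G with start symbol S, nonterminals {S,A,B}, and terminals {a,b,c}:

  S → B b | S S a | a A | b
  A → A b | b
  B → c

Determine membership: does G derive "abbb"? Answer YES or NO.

Convert to CNF:
  S -> B T0 | S X2 | T1 A | b
  A -> A T0 | b
  B -> c
  T0 -> b
  T1 -> a
  X2 -> S T1

CYK table (by increasing span):
  [0..0]={T1}  "a"  orig:{}
  [1..1]={A,S,T0}  "b"  orig:{A,S}
  [2..2]={A,S,T0}  "b"  orig:{A,S}
  [3..3]={A,S,T0}  "b"  orig:{A,S}
  [0..1]={S}  "ab"
  [1..2]={A}  "bb"
  [2..3]={A}  "bb"
  [0..2]={S}  "abb"
  [1..3]={A}  "bbb"
  [0..3]={S}  "abbb"

S ∈ T[0,3] ⇒ YES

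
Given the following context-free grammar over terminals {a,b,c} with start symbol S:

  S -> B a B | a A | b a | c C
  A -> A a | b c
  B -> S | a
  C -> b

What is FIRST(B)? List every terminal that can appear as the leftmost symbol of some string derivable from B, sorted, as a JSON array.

FIRST sets, iterate to fixpoint:
iter 1:
  A via A→b c: +{b}
  B via B→a: +{a}
  C via C→b: +{b}
  S via S→B a B: +{a}
  S via S→b a: +{b}
  S via S→c C: +{c}
  FIRST(S)={a,b,c}  FIRST(A)={b}  FIRST(B)={a}  FIRST(C)={b}
iter 2:
  B via B→S: +{b,c}
  FIRST(S)={a,b,c}  FIRST(A)={b}  FIRST(B)={a,b,c}  FIRST(C)={b}
iter 3: — fixpoint
  FIRST(S)={a,b,c}  FIRST(A)={b}  FIRST(B)={a,b,c}  FIRST(C)={b}

FIRST(B) = ["a", "b", "c"]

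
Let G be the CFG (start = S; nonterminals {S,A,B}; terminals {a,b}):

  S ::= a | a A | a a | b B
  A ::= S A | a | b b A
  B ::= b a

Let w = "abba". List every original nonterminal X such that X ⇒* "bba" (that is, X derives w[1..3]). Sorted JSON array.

CNF form of G:
  S -> T0 B | T1 A | T1 T1 | a
  A -> S A | T0 X2 | a
  B -> T0 T1
  T0 -> b
  T1 -> a
  X2 -> T0 A

Fill CYK table bottom-up (cells [i..j] with 1 ≤ i ≤ j ≤ 3 only):
  T[1,1] 'b' = {T0}  orig:{}
  T[2,2] 'b' = {T0}  orig:{}
  T[3,3] 'a' = {A,S,T1}  orig:{A,S}
  T[1,2] 'bb' = ∅
  T[2,3] 'ba' = {B,X2}  orig:{B}
  T[1,3] 'bba' = {A,S}

Original NTs in T[1,3] deriving "bba": ["A", "S"]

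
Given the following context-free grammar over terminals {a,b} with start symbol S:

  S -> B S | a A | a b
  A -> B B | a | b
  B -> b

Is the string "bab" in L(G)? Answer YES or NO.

CNF form of G:
  S -> B S | T0 A | T0 T1
  A -> B B | a | b
  B -> b
  T0 -> a
  T1 -> b

Fill CYK table bottom-up:
  [0..0]={A,B,T1}  "b"  orig:{A,B}
  [1..1]={A,T0}  "a"  orig:{A}
  [2..2]={A,B,T1}  "b"  orig:{A,B}
  [0..1]=∅  "ba"
  [1..2]={S}  "ab"
  [0..2]={S}  "bab"

S ∈ T[0,2] ⇒ YES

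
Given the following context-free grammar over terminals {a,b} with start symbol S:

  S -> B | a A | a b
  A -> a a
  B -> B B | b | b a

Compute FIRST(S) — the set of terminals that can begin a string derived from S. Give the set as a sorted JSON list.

FIRST iteration:
iter 1:
  A via A→a a: +{a}
  B via B→b: +{b}
  S via S→B: +{b}
  S via S→a A: +{a}
  FIRST[S]={a,b}  FIRST[A]={a}  FIRST[B]={b}
iter 2: done
  FIRST[S]={a,b}  FIRST[A]={a}  FIRST[B]={b}

FIRST(S) = ["a", "b"]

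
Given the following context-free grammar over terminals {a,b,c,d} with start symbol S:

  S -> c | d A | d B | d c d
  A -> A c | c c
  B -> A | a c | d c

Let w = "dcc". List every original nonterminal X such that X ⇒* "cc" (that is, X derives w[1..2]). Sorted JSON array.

Convert to CNF:
  S -> T2 A | T2 B | T2 X3 | c
  A -> A T0 | T0 T0
  B -> A T0 | T0 T0 | T1 T0 | T2 T0
  T0 -> c
  T1 -> a
  T2 -> d
  X3 -> T0 T2

Fill CYK table bottom-up (cells [i..j] with 1 ≤ i ≤ j ≤ 2 only):
  [1..1]={S,T0}  "c"  orig:{S}
  [2..2]={S,T0}  "c"  orig:{S}
  [1..2]={A,B}  "cc"

Original NTs in T[1,2] deriving "cc": ["A", "B"]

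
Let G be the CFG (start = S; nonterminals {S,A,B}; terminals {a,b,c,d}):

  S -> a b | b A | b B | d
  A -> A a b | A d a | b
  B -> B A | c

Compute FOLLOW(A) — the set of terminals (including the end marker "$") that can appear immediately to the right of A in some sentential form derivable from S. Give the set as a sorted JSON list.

Compute FIRST by fixpoint:
iter 1:
  A via A→b: +{b}
  B via B→c: +{c}
  S via S→a b: +{a}
  S via S→b A: +{b}
  S via S→d: +{d}
  FIRST(S)={a,b,d}  FIRST(A)={b}  FIRST(B)={c}
iter 2: done
  FIRST(S)={a,b,d}  FIRST(A)={b}  FIRST(B)={c}

FOLLOW iteration:
seed FOLLOW(S) with $
iter 1:
  A→A a b: FOLLOW(A) ⊇ FIRST(a) = {a}; new: +{a}
  A→A d a: FOLLOW(A) ⊇ FIRST(d) = {d}; new: +{d}
  B→B A: FOLLOW(B) ⊇ FIRST(A) = {b}; new: +{b}
  B→B A: FOLLOW(A) ⊇ FOLLOW(B) ⊇ {b}; new: +{b}
  S→b A: FOLLOW(A) ⊇ FOLLOW(S) ⊇ {$}; new: +{$}
  S→b B: FOLLOW(B) ⊇ FOLLOW(S) ⊇ {$}; new: +{$}
  FOLLOW[S]={$}  FOLLOW[A]={$,a,b,d}  FOLLOW[B]={$,b}
iter 2: done
  FOLLOW[S]={$}  FOLLOW[A]={$,a,b,d}  FOLLOW[B]={$,b}

FOLLOW(A) = ["$", "a", "b", "d"]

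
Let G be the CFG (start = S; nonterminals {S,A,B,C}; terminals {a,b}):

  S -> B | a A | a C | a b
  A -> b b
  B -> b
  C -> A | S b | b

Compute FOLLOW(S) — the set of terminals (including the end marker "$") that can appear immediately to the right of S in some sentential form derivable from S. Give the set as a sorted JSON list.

FIRST iteration:
pass 1:
  A via A→b b: +{b}
  B via B→b: +{b}
  C via C→A: +{b}
  S via S→B: +{b}
  S via S→a A: +{a}
  S: {a,b}  A: {b}  B: {b}  C: {b}
pass 2:
  C via C→S b: +{a}
  S: {a,b}  A: {b}  B: {b}  C: {a,b}
pass 3: — fixpoint
  S: {a,b}  A: {b}  B: {b}  C: {a,b}

Compute FOLLOW by fixpoint:
seed FOLLOW(S) with $
pass 1:
  C→S b: FOLLOW(S) ⊇ FIRST(b) = {b}; new: +{b}
  S→B: FOLLOW(B) ⊇ FOLLOW(S) ⊇ {$,b}; new: +{$,b}
  S→a A: FOLLOW(A) ⊇ FOLLOW(S) ⊇ {$,b}; new: +{$,b}
  S→a C: FOLLOW(C) ⊇ FOLLOW(S) ⊇ {$,b}; new: +{$,b}
  FOLLOW[S]={$,b}  FOLLOW[A]={$,b}  FOLLOW[B]={$,b}  FOLLOW[C]={$,b}
pass 2: (stable)
  FOLLOW[S]={$,b}  FOLLOW[A]={$,b}  FOLLOW[B]={$,b}  FOLLOW[C]={$,b}

FOLLOW(S) = ["$", "b"]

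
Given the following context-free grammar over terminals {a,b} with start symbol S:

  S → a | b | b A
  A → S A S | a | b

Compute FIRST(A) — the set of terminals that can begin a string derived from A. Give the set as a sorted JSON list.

FIRST sets, iterate to fixpoint:
round 1:
  A via A→a: +{a}
  A via A→b: +{b}
  S via S→a: +{a}
  S via S→b: +{b}
  S: {a,b}  A: {a,b}
round 2: done
  S: {a,b}  A: {a,b}

FIRST(A) = ["a", "b"]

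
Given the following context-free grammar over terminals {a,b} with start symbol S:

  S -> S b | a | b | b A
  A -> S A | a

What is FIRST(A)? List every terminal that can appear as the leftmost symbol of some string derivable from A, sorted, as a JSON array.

Compute FIRST by fixpoint:
[1]
  A via A→a: +{a}
  S via S→a: +{a}
  S via S→b: +{b}
  FIRST[S]={a,b}  FIRST[A]={a}
[2]
  A via A→S A: +{b}
  FIRST[S]={a,b}  FIRST[A]={a,b}
[3] — fixpoint
  FIRST[S]={a,b}  FIRST[A]={a,b}

FIRST(A) = ["a", "b"]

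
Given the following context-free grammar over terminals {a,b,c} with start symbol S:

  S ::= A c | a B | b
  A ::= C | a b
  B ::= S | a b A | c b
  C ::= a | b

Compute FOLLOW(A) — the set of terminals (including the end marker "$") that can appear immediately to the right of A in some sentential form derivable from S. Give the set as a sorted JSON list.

Compute FIRST by fixpoint:
round 1:
  A via A→a b: +{a}
  B via B→a b A: +{a}
  B via B→c b: +{c}
  C via C→a: +{a}
  C via C→b: +{b}
  S via S→A c: +{a}
  S via S→b: +{b}
  FIRST(S)={a,b}  FIRST(A)={a}  FIRST(B)={a,c}  FIRST(C)={a,b}
round 2:
  A via A→C: +{b}
  B via B→S: +{b}
  FIRST(S)={a,b}  FIRST(A)={a,b}  FIRST(B)={a,b,c}  FIRST(C)={a,b}
round 3: done
  FIRST(S)={a,b}  FIRST(A)={a,b}  FIRST(B)={a,b,c}  FIRST(C)={a,b}

FOLLOW iteration:
FOLLOW(S) := {$}
iter 1:
  S→A c: FOLLOW(A) ⊇ FIRST(c) = {c}; new: +{c}
  S→a B: FOLLOW(B) ⊇ FOLLOW(S) ⊇ {$}; new: +{$}
  S: {$}  A: {c}  B: {$}  C: {}
iter 2:
  A→C: FOLLOW(C) ⊇ FOLLOW(A) ⊇ {c}; new: +{c}
  B→a b A: FOLLOW(A) ⊇ FOLLOW(B) ⊇ {$}; new: +{$}
  S: {$}  A: {$,c}  B: {$}  C: {c}
iter 3:
  A→C: FOLLOW(C) ⊇ FOLLOW(A) ⊇ {$,c}; new: +{$}
  S: {$}  A: {$,c}  B: {$}  C: {$,c}
iter 4: done
  S: {$}  A: {$,c}  B: {$}  C: {$,c}

FOLLOW(A) = ["$", "c"]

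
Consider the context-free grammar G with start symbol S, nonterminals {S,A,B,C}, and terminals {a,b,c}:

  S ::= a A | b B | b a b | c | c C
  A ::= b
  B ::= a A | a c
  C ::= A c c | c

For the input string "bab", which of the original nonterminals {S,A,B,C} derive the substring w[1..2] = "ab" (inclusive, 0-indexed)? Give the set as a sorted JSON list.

CNF form of G:
  S -> T0 A | T1 C | T2 B | T2 X4 | c
  A -> b
  B -> T0 A | T0 T1
  C -> A X3 | c
  T0 -> a
  T1 -> c
  T2 -> b
  X3 -> T1 T1
  X4 -> T0 T2

CYK fill, restricted to cells inside w[1..2]:
  [1..1]={T0}  "a"  orig:{}
  [2..2]={A,T2}  "b"  orig:{A}
  [1..2]={B,S,X4}  "ab"  orig:{B,S}

Original NTs in T[1,2] deriving "ab": ["B", "S"]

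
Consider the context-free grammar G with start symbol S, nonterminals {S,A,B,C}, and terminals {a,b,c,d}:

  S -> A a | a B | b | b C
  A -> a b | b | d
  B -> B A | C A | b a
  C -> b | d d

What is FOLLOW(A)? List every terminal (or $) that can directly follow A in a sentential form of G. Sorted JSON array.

Compute FIRST by fixpoint:
iter 1:
  A via A→a b: +{a}
  A via A→b: +{b}
  A via A→d: +{d}
  B via B→b a: +{b}
  C via C→b: +{b}
  C via C→d d: +{d}
  S via S→A a: +{a,b,d}
  FIRST(S)={a,b,d}  FIRST(A)={a,b,d}  FIRST(B)={b}  FIRST(C)={b,d}
iter 2:
  B via B→C A: +{d}
  FIRST(S)={a,b,d}  FIRST(A)={a,b,d}  FIRST(B)={b,d}  FIRST(C)={b,d}
iter 3: done
  FIRST(S)={a,b,d}  FIRST(A)={a,b,d}  FIRST(B)={b,d}  FIRST(C)={b,d}

FOLLOW sets:
FOLLOW(S) := {$}
pass 1:
  B→B A: FOLLOW(B) ⊇ FIRST(A) = {a,b,d}; new: +{a,b,d}
  B→B A: FOLLOW(A) ⊇ FOLLOW(B) ⊇ {a,b,d}; new: +{a,b,d}
  B→C A: FOLLOW(C) ⊇ FIRST(A) = {a,b,d}; new: +{a,b,d}
  S→a B: FOLLOW(B) ⊇ FOLLOW(S) ⊇ {$}; new: +{$}
  S→b C: FOLLOW(C) ⊇ FOLLOW(S) ⊇ {$}; new: +{$}
  S: {$}  A: {a,b,d}  B: {$,a,b,d}  C: {$,a,b,d}
pass 2:
  B→B A: FOLLOW(A) ⊇ FOLLOW(B) ⊇ {$,a,b,d}; new: +{$}
  S: {$}  A: {$,a,b,d}  B: {$,a,b,d}  C: {$,a,b,d}
pass 3: — fixpoint
  S: {$}  A: {$,a,b,d}  B: {$,a,b,d}  C: {$,a,b,d}

FOLLOW(A) = ["$", "a", "b", "d"]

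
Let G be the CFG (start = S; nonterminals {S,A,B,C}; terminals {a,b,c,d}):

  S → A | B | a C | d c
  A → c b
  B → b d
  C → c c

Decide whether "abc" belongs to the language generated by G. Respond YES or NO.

CNF form of G:
  S -> T0 T1 | T1 T2 | T2 T0 | T3 C
  A -> T0 T1
  B -> T1 T2
  C -> T0 T0
  T0 -> c
  T1 -> b
  T2 -> d
  T3 -> a

Fill CYK table bottom-up:
  [0..0]={T3}  "a"  orig:{}
  [1..1]={T1}  "b"  orig:{}
  [2..2]={T0}  "c"  orig:{}
  [0..1]=∅  "ab"
  [1..2]=∅  "bc"
  [0..2]=∅  "abc"

S ∉ T[0,2] ⇒ NO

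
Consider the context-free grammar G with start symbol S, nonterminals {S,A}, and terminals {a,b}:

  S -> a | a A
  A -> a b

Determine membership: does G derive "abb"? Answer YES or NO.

Convert to CNF:
  S -> T0 A | a
  A -> T0 T1
  T0 -> a
  T1 -> b

Fill CYK table bottom-up:
  T[0,0] 'a' = {S,T0}  orig:{S}
  T[1,1] 'b' = {T1}  orig:{}
  T[2,2] 'b' = {T1}  orig:{}
  T[0,1] 'ab' = {A}
  T[1,2] 'bb' = ∅
  T[0,2] 'abb' = ∅

S ∉ T[0,2] ⇒ NO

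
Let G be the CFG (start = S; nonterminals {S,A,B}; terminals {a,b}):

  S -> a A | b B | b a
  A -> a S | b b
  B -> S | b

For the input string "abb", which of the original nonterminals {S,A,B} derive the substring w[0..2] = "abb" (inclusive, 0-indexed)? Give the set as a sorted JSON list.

CNF form of G:
  S -> T0 A | T1 B | T1 T0
  A -> T0 S | T1 T1
  B -> T0 A | T1 B | T1 T0 | b
  T0 -> a
  T1 -> b

Fill CYK table bottom-up (cells [i..j] with 0 ≤ i ≤ j ≤ 2 only):
  cell(0,0) a: {T0}  orig:{}
  cell(1,1) b: {B,T1}  orig:{B}
  cell(2,2) b: {B,T1}  orig:{B}
  cell(0,1) ab: ∅
  cell(1,2) bb: {A,B,S}
  cell(0,2) abb: {A,B,S}

Original NTs in T[0,2] deriving "abb": ["A", "B", "S"]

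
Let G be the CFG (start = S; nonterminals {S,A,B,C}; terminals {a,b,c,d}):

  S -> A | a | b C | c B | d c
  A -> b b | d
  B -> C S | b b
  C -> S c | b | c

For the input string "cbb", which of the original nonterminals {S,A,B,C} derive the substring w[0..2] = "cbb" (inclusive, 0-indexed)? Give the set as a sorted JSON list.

Convert to CNF:
  S -> T0 C | T0 T0 | T1 B | T2 T1 | a | d
  A -> T0 T0 | d
  B -> C S | T0 T0
  C -> S T1 | b | c
  T0 -> b
  T1 -> c
  T2 -> d

Fill CYK table bottom-up — only the sub-triangle for w[0..2]:
  T[0,0] 'c' = {C,T1}  orig:{C}
  T[1,1] 'b' = {C,T0}  orig:{C}
  T[2,2] 'b' = {C,T0}  orig:{C}
  T[0,1] 'cb' = ∅
  T[1,2] 'bb' = {A,B,S}
  T[0,2] 'cbb' = {B,S}

Original NTs in T[0,2] deriving "cbb": ["B", "S"]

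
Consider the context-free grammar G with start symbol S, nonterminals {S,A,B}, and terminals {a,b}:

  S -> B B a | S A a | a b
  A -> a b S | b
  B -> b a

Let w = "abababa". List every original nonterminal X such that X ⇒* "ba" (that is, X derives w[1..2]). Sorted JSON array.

CNF form of G:
  S -> B X3 | S X4 | T0 T1
  A -> T0 X2 | b
  B -> T1 T0
  T0 -> a
  T1 -> b
  X2 -> T1 S
  X3 -> B T0
  X4 -> A T0

Fill CYK table bottom-up — only the sub-triangle for w[1..2]:
  [1..1]={A,T1}  "b"  orig:{A}
  [2..2]={T0}  "a"  orig:{}
  [1..2]={B,X4}  "ba"  orig:{B}

Original NTs in T[1,2] deriving "ba": ["B"]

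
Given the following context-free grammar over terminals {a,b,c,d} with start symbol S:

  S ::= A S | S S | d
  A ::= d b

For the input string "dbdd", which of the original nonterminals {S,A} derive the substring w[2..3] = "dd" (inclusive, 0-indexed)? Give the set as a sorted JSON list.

Convert to CNF:
  S -> A S | S S | d
  A -> T0 T1
  T0 -> d
  T1 -> b

Fill CYK table bottom-up, restricted to cells inside w[2..3]:
  T[2,2] 'd' = {S,T0}  orig:{S}
  T[3,3] 'd' = {S,T0}  orig:{S}
  T[2,3] 'dd' = {S}

Original NTs in T[2,3] deriving "dd": ["S"]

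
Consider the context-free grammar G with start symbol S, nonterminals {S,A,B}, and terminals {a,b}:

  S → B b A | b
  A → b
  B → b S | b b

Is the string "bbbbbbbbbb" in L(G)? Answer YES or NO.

CNF form of G:
  S -> B X1 | b
  A -> b
  B -> T0 S | T0 T0
  T0 -> b
  X1 -> T0 A

CYK table (by increasing span):
  T[0,0] 'b' = {A,S,T0}  orig:{A,S}
  T[1,1] 'b' = {A,S,T0}  orig:{A,S}
  T[2,2] 'b' = {A,S,T0}  orig:{A,S}
  T[3,3] 'b' = {A,S,T0}  orig:{A,S}
  T[4,4] 'b' = {A,S,T0}  orig:{A,S}
  T[5,5] 'b' = {A,S,T0}  orig:{A,S}
  T[6,6] 'b' = {A,S,T0}  orig:{A,S}
  T[7,7] 'b' = {A,S,T0}  orig:{A,S}
  T[8,8] 'b' = {A,S,T0}  orig:{A,S}
  T[9,9] 'b' = {A,S,T0}  orig:{A,S}
  T[0,1] 'bb' = {B,X1}  orig:{B}
  T[1,2] 'bb' = {B,X1}  orig:{B}
  T[2,3] 'bb' = {B,X1}  orig:{B}
  T[3,4] 'bb' = {B,X1}  orig:{B}
  T[4,5] 'bb' = {B,X1}  orig:{B}
  T[5,6] 'bb' = {B,X1}  orig:{B}
  T[6,7] 'bb' = {B,X1}  orig:{B}
  T[7,8] 'bb' = {B,X1}  orig:{B}
  T[8,9] 'bb' = {B,X1}  orig:{B}
  T[0,2] 'bbb' = ∅
  T[1,3] 'bbb' = ∅
  T[2,4] 'bbb' = ∅
  T[3,5] 'bbb' = ∅
  T[4,6] 'bbb' = ∅
  T[5,7] 'bbb' = ∅
  T[6,8] 'bbb' = ∅
  T[7,9] 'bbb' = ∅
  T[0,3] 'bbbb' = {S}
  T[1,4] 'bbbb' = {S}
  T[2,5] 'bbbb' = {S}
  T[3,6] 'bbbb' = {S}
  T[4,7] 'bbbb' = {S}
  T[5,8] 'bbbb' = {S}
  T[6,9] 'bbbb' = {S}
  T[0,4] 'bbbbb' = {B}
  T[1,5] 'bbbbb' = {B}
  T[2,6] 'bbbbb' = {B}
  T[3,7] 'bbbbb' = {B}
  T[4,8] 'bbbbb' = {B}
  T[5,9] 'bbbbb' = {B}
  T[0,5] 'bbbbbb' = ∅
  T[1,6] 'bbbbbb' = ∅
  T[2,7] 'bbbbbb' = ∅
  T[3,8] 'bbbbbb' = ∅
  T[4,9] 'bbbbbb' = ∅
  T[0,6] 'bbbbbbb' = {S}
  T[1,7] 'bbbbbbb' = {S}
  T[2,8] 'bbbbbbb' = {S}
  T[3,9] 'bbbbbbb' = {S}
  T[0,7] 'bbbbbbbb' = {B}
  T[1,8] 'bbbbbbbb' = {B}
  T[2,9] 'bbbbbbbb' = {B}
  T[0,8] 'bbbbbbbbb' = ∅
  T[1,9] 'bbbbbbbbb' = ∅
  T[0,9] 'bbbbbbbbbb' = {S}

S ∈ T[0,9] ⇒ YES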